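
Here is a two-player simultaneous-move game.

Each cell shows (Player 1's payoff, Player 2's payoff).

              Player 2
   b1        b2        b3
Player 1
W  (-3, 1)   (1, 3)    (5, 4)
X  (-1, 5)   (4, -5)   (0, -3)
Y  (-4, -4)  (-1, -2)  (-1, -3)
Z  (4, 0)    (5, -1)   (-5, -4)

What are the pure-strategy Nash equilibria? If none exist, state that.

Mark each player's best response to every combination of opponents' strategies; a profile where every player is best-responding is a pure Nash equilibrium.
Player 1 against b1: payoffs -3, -1, -4, 4 → best response Z.
Player 1 against b2: payoffs 1, 4, -1, 5 → best response Z.
Player 1 against b3: payoffs 5, 0, -1, -5 → best response W.
Player 2 against W: payoffs 1, 3, 4 → best response b3.
Player 2 against X: payoffs 5, -5, -3 → best response b1.
Player 2 against Y: payoffs -4, -2, -3 → best response b2.
Player 2 against Z: payoffs 0, -1, -4 → best response b1.
Mutual best responses: (W, b3); (Z, b1).

The pure Nash equilibria are (W, b3); (Z, b1).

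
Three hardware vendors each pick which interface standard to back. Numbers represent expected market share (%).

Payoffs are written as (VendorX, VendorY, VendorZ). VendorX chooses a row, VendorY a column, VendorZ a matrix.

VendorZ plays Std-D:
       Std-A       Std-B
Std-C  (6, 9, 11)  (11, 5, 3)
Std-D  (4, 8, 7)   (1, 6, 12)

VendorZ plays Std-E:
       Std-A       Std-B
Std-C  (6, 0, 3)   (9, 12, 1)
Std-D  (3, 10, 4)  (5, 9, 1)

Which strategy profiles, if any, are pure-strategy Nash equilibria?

The unique pure-strategy Nash equilibrium is (Std-C, Std-A, Std-D).

(Std-C, Std-A, Std-D): VendorX gets 6, best alternative 4; VendorY gets 9, best alternative 5; VendorZ gets 11, best alternative 3. No profitable deviation — NE.
(Std-C, Std-A, Std-E): VendorY can switch to Std-B (0 → 12). Not NE.
(Std-C, Std-B, Std-D): VendorY can switch to Std-A (5 → 9). Not NE.
(Std-C, Std-B, Std-E): VendorZ can switch to Std-D (1 → 3). Not NE.
(Std-D, Std-A, Std-D): VendorX can switch to Std-C (4 → 6). Not NE.
(Std-D, Std-A, Std-E): VendorX can switch to Std-C (3 → 6). Not NE.
(Std-D, Std-B, Std-D): VendorX can switch to Std-C (1 → 11). Not NE.
(Std-D, Std-B, Std-E): VendorX can switch to Std-C (5 → 9). Not NE.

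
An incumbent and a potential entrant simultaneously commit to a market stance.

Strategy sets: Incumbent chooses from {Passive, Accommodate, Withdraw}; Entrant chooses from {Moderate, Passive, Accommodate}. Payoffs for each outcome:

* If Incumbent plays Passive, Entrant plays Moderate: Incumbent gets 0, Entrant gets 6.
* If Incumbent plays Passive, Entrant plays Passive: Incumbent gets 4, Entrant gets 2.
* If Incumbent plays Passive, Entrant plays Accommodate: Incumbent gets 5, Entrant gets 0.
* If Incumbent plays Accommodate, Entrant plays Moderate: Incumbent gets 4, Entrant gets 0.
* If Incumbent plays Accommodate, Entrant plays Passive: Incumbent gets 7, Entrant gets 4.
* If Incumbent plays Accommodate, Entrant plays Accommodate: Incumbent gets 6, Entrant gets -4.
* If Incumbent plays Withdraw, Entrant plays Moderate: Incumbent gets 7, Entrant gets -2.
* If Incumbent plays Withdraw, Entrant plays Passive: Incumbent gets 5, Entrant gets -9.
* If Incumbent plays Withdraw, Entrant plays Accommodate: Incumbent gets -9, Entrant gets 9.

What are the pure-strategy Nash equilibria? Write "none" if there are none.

Pure NE: (Accommodate, Passive)

(Passive, Moderate): Incumbent can switch to Accommodate (0 → 4). Not NE.
(Passive, Passive): Incumbent can switch to Accommodate (4 → 7). Not NE.
(Passive, Accommodate): Incumbent can switch to Accommodate (5 → 6). Not NE.
(Accommodate, Moderate): Incumbent can switch to Withdraw (4 → 7). Not NE.
(Accommodate, Passive): Incumbent gets 7, best alternative 5; Entrant gets 4, best alternative 0. No profitable deviation — NE.
(Accommodate, Accommodate): Entrant can switch to Moderate (-4 → 0). Not NE.
(Withdraw, Moderate): Entrant can switch to Accommodate (-2 → 9). Not NE.
(Withdraw, Passive): Incumbent can switch to Accommodate (5 → 7). Not NE.
(Withdraw, Accommodate): Incumbent can switch to Passive (-9 → 5). Not NE.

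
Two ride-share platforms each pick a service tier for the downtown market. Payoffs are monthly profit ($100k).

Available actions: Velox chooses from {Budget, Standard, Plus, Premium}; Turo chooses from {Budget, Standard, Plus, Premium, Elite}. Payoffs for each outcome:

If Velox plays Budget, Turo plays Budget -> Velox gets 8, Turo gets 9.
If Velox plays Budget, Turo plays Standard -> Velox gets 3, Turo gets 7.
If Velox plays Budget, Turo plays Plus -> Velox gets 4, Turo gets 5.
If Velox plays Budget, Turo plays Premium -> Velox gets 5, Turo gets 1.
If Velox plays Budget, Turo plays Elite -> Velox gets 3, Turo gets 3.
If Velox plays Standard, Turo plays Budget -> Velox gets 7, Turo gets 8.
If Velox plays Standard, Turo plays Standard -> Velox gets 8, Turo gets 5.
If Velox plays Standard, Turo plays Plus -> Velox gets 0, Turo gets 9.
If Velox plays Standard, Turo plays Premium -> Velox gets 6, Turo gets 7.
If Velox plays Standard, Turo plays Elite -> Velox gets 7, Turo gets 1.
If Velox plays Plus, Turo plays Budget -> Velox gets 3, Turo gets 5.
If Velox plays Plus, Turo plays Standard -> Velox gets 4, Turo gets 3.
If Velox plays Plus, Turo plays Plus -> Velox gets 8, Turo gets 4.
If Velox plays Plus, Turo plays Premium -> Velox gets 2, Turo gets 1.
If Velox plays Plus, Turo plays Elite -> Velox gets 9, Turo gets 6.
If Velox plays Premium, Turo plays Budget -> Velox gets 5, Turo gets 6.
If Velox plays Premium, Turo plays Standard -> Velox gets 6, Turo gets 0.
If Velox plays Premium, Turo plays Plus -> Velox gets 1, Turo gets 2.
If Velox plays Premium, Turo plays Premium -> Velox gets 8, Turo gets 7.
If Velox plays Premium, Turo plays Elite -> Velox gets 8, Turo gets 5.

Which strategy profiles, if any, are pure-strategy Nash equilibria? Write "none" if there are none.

(Budget, Budget), (Plus, Elite), (Premium, Premium)

Velox against Budget: payoffs 8, 7, 3, 5 → best response Budget.
Velox against Standard: payoffs 3, 8, 4, 6 → best response Standard.
Velox against Plus: payoffs 4, 0, 8, 1 → best response Plus.
Velox against Premium: payoffs 5, 6, 2, 8 → best response Premium.
Velox against Elite: payoffs 3, 7, 9, 8 → best response Plus.
Turo against Budget: payoffs 9, 7, 5, 1, 3 → best response Budget.
Turo against Standard: payoffs 8, 5, 9, 7, 1 → best response Plus.
Turo against Plus: payoffs 5, 3, 4, 1, 6 → best response Elite.
Turo against Premium: payoffs 6, 0, 2, 7, 5 → best response Premium.
Mutual best responses: (Budget, Budget); (Plus, Elite); (Premium, Premium).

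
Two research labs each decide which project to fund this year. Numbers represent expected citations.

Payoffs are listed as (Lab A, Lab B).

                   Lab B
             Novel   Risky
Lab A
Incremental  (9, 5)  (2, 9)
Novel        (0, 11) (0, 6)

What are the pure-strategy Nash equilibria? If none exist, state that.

For each player, find the best response to each opponent profile; mutual best responses are the pure NE.
Lab A against Novel: payoffs 9, 0 → best response Incremental.
Lab A against Risky: payoffs 2, 0 → best response Incremental.
Lab B against Incremental: payoffs 5, 9 → best response Risky.
Lab B against Novel: payoffs 11, 6 → best response Novel.
Mutual best responses: (Incremental, Risky).

(Incremental, Risky)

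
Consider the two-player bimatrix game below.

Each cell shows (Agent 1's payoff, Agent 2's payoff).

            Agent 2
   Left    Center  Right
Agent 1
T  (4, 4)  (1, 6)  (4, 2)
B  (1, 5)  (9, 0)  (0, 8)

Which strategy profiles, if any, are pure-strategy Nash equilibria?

Check each profile: it is a Nash equilibrium iff no player can strictly gain by switching unilaterally.
(T, Left): Agent 2 can switch to Center (4 → 6). Not NE.
(T, Center): Agent 1 can switch to B (1 → 9). Not NE.
(T, Right): Agent 2 can switch to Left (2 → 4). Not NE.
(B, Left): Agent 1 can switch to T (1 → 4). Not NE.
(B, Center): Agent 2 can switch to Left (0 → 5). Not NE.
(B, Right): Agent 1 can switch to T (0 → 4). Not NE.

No pure-strategy Nash equilibrium.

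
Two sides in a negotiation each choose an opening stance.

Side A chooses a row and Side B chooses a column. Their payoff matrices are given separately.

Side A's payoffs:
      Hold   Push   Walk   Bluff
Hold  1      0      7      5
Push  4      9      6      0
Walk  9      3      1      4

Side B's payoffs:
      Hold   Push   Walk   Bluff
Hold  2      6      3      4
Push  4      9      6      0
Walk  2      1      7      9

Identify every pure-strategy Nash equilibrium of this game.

The unique pure-strategy Nash equilibrium is (Push, Push).

Check each profile: it is a Nash equilibrium iff no player can strictly gain by switching unilaterally.
(Hold, Hold): Side A can switch to Push (1 → 4). Not NE.
(Hold, Push): Side A can switch to Push (0 → 9). Not NE.
(Hold, Walk): Side B can switch to Push (3 → 6). Not NE.
(Hold, Bluff): Side B can switch to Push (4 → 6). Not NE.
(Push, Hold): Side A can switch to Walk (4 → 9). Not NE.
(Push, Push): Side A gets 9, best alternative 3; Side B gets 9, best alternative 6. No profitable deviation — NE.
(Push, Walk): Side A can switch to Hold (6 → 7). Not NE.
(Push, Bluff): Side A can switch to Hold (0 → 5). Not NE.
(Walk, Hold): Side B can switch to Walk (2 → 7). Not NE.
(Walk, Push): Side A can switch to Push (3 → 9). Not NE.
(Walk, Walk): Side A can switch to Hold (1 → 7). Not NE.
(Walk, Bluff): Side A can switch to Hold (4 → 5). Not NE.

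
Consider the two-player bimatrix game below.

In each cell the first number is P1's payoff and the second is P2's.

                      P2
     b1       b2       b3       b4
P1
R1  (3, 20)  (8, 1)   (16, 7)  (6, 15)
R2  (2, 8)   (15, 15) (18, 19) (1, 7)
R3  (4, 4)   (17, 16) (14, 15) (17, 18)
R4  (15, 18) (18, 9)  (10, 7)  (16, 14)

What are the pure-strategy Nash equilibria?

Mark each player's best response to every combination of opponents' strategies; a profile where every player is best-responding is a pure Nash equilibrium.
P1 against b1: payoffs 3, 2, 4, 15 → best response R4.
P1 against b2: payoffs 8, 15, 17, 18 → best response R4.
P1 against b3: payoffs 16, 18, 14, 10 → best response R2.
P1 against b4: payoffs 6, 1, 17, 16 → best response R3.
P2 against R1: payoffs 20, 1, 7, 15 → best response b1.
P2 against R2: payoffs 8, 15, 19, 7 → best response b3.
P2 against R3: payoffs 4, 16, 15, 18 → best response b4.
P2 against R4: payoffs 18, 9, 7, 14 → best response b1.
Mutual best responses: (R2, b3); (R3, b4); (R4, b1).

The pure Nash equilibria are (R2, b3), (R3, b4), (R4, b1).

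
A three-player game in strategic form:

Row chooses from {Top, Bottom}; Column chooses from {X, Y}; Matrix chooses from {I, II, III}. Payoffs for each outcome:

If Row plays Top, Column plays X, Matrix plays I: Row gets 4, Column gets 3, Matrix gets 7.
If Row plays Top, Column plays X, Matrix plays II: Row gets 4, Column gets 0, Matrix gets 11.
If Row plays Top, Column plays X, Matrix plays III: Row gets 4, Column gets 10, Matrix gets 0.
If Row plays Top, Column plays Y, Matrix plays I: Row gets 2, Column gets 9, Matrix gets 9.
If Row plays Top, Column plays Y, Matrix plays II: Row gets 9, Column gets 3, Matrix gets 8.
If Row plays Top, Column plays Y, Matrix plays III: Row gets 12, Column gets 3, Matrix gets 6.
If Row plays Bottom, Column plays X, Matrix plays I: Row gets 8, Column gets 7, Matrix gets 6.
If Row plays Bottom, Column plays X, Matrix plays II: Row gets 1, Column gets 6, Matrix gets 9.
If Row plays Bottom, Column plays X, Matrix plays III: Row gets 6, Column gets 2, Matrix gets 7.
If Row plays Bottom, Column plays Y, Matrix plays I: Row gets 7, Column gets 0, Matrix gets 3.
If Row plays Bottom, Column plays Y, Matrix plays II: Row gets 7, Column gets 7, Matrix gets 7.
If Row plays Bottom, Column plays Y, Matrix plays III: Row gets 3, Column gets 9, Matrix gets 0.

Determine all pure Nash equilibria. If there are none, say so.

(Top, X, I): Row can switch to Bottom (4 → 8). Not NE.
(Top, X, II): Column can switch to Y (0 → 3). Not NE.
(Top, X, III): Row can switch to Bottom (4 → 6). Not NE.
(Top, Y, I): Row can switch to Bottom (2 → 7). Not NE.
(Top, Y, II): Matrix can switch to I (8 → 9). Not NE.
(Top, Y, III): Column can switch to X (3 → 10). Not NE.
(The remaining 6 profiles each have a profitable deviation by the same check.)

There is no pure-strategy Nash equilibrium.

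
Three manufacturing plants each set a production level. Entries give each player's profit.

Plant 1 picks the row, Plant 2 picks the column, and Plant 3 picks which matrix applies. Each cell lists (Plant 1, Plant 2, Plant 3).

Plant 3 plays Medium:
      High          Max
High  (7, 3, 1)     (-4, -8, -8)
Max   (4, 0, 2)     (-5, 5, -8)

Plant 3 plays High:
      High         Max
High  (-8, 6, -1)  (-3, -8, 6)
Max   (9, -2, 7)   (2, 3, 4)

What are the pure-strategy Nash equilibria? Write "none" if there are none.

Plant 1 against (High, Medium): payoffs 7, 4 → best response High.
Plant 1 against (High, High): payoffs -8, 9 → best response Max.
Plant 1 against (Max, Medium): payoffs -4, -5 → best response High.
Plant 1 against (Max, High): payoffs -3, 2 → best response Max.
Plant 2 against (High, Medium): payoffs 3, -8 → best response High.
Plant 2 against (High, High): payoffs 6, -8 → best response High.
Plant 2 against (Max, Medium): payoffs 0, 5 → best response Max.
Plant 2 against (Max, High): payoffs -2, 3 → best response Max.
Plant 3 against (High, High): payoffs 1, -1 → best response Medium.
Plant 3 against (High, Max): payoffs -8, 6 → best response High.
Plant 3 against (Max, High): payoffs 2, 7 → best response High.
Plant 3 against (Max, Max): payoffs -8, 4 → best response High.
Mutual best responses: (High, High, Medium); (Max, Max, High).

The pure Nash equilibria are (High, High, Medium); (Max, Max, High).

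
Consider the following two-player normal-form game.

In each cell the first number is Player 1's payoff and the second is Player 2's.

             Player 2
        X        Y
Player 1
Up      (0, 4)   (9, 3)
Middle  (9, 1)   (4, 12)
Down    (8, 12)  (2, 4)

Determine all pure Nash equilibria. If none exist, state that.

none

Player 1 against X: payoffs 0, 9, 8 → best response Middle.
Player 1 against Y: payoffs 9, 4, 2 → best response Up.
Player 2 against Up: payoffs 4, 3 → best response X.
Player 2 against Middle: payoffs 1, 12 → best response Y.
Player 2 against Down: payoffs 12, 4 → best response X.
No profile is a mutual best response for all players.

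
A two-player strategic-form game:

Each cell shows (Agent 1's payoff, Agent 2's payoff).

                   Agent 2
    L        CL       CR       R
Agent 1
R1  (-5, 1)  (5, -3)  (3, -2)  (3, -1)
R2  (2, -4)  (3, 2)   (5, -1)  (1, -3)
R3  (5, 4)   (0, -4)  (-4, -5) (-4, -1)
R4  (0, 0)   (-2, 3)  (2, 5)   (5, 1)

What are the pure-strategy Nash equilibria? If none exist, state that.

(R1, L): Agent 1 can switch to R2 (-5 → 2). Not NE.
(R1, CL): Agent 2 can switch to L (-3 → 1). Not NE.
(R1, CR): Agent 1 can switch to R2 (3 → 5). Not NE.
(R1, R): Agent 1 can switch to R4 (3 → 5). Not NE.
(R2, L): Agent 1 can switch to R3 (2 → 5). Not NE.
(R2, CL): Agent 1 can switch to R1 (3 → 5). Not NE.
(R2, CR): Agent 2 can switch to CL (-1 → 2). Not NE.
(R2, R): Agent 1 can switch to R1 (1 → 3). Not NE.
(R3, L): Agent 1 gets 5, best alternative 2; Agent 2 gets 4, best alternative -1. No profitable deviation — NE.
(R3, CL): Agent 1 can switch to R1 (0 → 5). Not NE.
(R3, CR): Agent 1 can switch to R1 (-4 → 3). Not NE.
(The remaining 5 profiles each have a profitable deviation by the same check.)

Pure NE: (R3, L)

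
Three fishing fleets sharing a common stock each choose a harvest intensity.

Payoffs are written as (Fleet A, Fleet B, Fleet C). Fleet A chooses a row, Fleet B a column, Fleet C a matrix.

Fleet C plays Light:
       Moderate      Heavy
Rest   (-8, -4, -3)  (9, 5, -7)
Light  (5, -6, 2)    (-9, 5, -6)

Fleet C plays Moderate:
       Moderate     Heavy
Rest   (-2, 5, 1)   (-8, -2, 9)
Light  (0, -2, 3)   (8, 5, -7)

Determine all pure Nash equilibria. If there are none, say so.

This game has no pure Nash equilibrium.

Mark each player's best response to every combination of opponents' strategies; a profile where every player is best-responding is a pure Nash equilibrium.
Fleet A against (Moderate, Light): payoffs -8, 5 → best response Light.
Fleet A against (Moderate, Moderate): payoffs -2, 0 → best response Light.
Fleet A against (Heavy, Light): payoffs 9, -9 → best response Rest.
Fleet A against (Heavy, Moderate): payoffs -8, 8 → best response Light.
Fleet B against (Rest, Light): payoffs -4, 5 → best response Heavy.
Fleet B against (Rest, Moderate): payoffs 5, -2 → best response Moderate.
Fleet B against (Light, Light): payoffs -6, 5 → best response Heavy.
Fleet B against (Light, Moderate): payoffs -2, 5 → best response Heavy.
Fleet C against (Rest, Moderate): payoffs -3, 1 → best response Moderate.
Fleet C against (Rest, Heavy): payoffs -7, 9 → best response Moderate.
Fleet C against (Light, Moderate): payoffs 2, 3 → best response Moderate.
Fleet C against (Light, Heavy): payoffs -6, -7 → best response Light.
No profile is a mutual best response for all players.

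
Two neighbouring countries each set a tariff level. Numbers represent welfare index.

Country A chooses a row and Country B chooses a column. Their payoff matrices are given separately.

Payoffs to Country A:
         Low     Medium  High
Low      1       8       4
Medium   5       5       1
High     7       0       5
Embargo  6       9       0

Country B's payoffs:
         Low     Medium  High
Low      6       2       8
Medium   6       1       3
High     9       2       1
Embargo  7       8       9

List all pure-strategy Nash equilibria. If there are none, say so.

The unique pure-strategy Nash equilibrium is (High, Low).

Country A against Low: payoffs 1, 5, 7, 6 → best response High.
Country A against Medium: payoffs 8, 5, 0, 9 → best response Embargo.
Country A against High: payoffs 4, 1, 5, 0 → best response High.
Country B against Low: payoffs 6, 2, 8 → best response High.
Country B against Medium: payoffs 6, 1, 3 → best response Low.
Country B against High: payoffs 9, 2, 1 → best response Low.
Country B against Embargo: payoffs 7, 8, 9 → best response High.
Mutual best responses: (High, Low).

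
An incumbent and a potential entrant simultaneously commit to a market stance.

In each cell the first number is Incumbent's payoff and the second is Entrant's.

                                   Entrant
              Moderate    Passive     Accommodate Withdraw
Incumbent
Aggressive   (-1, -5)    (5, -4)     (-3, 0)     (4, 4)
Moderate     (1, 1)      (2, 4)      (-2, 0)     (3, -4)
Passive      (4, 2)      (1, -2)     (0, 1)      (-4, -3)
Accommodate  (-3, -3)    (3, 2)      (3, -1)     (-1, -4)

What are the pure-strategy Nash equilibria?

For each player, find the best response to each opponent profile; mutual best responses are the pure NE.
Incumbent against Moderate: payoffs -1, 1, 4, -3 → best response Passive.
Incumbent against Passive: payoffs 5, 2, 1, 3 → best response Aggressive.
Incumbent against Accommodate: payoffs -3, -2, 0, 3 → best response Accommodate.
Incumbent against Withdraw: payoffs 4, 3, -4, -1 → best response Aggressive.
Entrant against Aggressive: payoffs -5, -4, 0, 4 → best response Withdraw.
Entrant against Moderate: payoffs 1, 4, 0, -4 → best response Passive.
Entrant against Passive: payoffs 2, -2, 1, -3 → best response Moderate.
Entrant against Accommodate: payoffs -3, 2, -1, -4 → best response Passive.
Mutual best responses: (Aggressive, Withdraw); (Passive, Moderate).

Pure-strategy Nash equilibria: (Aggressive, Withdraw); (Passive, Moderate)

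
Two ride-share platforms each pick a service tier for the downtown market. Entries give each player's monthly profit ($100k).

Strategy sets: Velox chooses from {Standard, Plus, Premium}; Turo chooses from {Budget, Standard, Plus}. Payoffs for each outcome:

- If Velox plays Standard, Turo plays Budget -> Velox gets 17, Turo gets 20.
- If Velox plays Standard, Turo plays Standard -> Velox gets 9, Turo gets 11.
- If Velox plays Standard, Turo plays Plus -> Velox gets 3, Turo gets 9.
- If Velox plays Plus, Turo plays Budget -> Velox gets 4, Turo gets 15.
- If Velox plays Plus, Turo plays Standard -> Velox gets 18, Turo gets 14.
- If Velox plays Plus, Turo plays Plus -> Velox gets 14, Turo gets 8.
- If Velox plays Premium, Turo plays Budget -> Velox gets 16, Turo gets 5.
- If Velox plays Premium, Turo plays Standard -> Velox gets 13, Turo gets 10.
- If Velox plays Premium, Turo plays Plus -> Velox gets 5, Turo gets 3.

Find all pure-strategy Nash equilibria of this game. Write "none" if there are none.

Mark each player's best response to every combination of opponents' strategies; a profile where every player is best-responding is a pure Nash equilibrium.
Velox against Budget: payoffs 17, 4, 16 → best response Standard.
Velox against Standard: payoffs 9, 18, 13 → best response Plus.
Velox against Plus: payoffs 3, 14, 5 → best response Plus.
Turo against Standard: payoffs 20, 11, 9 → best response Budget.
Turo against Plus: payoffs 15, 14, 8 → best response Budget.
Turo against Premium: payoffs 5, 10, 3 → best response Standard.
Mutual best responses: (Standard, Budget).

Pure NE: (Standard, Budget)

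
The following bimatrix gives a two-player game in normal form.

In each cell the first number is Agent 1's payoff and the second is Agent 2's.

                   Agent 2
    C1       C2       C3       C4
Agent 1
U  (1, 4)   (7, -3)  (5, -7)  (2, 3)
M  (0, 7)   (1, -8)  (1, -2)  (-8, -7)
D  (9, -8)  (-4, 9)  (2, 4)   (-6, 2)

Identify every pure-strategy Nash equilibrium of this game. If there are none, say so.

There is no pure-strategy Nash equilibrium.

Mark each player's best response to every combination of opponents' strategies; a profile where every player is best-responding is a pure Nash equilibrium.
Agent 1 against C1: payoffs 1, 0, 9 → best response D.
Agent 1 against C2: payoffs 7, 1, -4 → best response U.
Agent 1 against C3: payoffs 5, 1, 2 → best response U.
Agent 1 against C4: payoffs 2, -8, -6 → best response U.
Agent 2 against U: payoffs 4, -3, -7, 3 → best response C1.
Agent 2 against M: payoffs 7, -8, -2, -7 → best response C1.
Agent 2 against D: payoffs -8, 9, 4, 2 → best response C2.
No profile is a mutual best response for all players.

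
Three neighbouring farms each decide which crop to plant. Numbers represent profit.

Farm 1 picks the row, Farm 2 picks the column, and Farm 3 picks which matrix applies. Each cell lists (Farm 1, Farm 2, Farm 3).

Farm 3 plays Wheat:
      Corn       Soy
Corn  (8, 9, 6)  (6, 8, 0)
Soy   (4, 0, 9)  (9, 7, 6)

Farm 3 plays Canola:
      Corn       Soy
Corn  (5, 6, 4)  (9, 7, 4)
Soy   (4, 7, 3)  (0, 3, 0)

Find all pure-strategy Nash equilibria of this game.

The pure Nash equilibria are (Corn, Corn, Wheat); (Corn, Soy, Canola); (Soy, Soy, Wheat).

Check each profile: it is a Nash equilibrium iff no player can strictly gain by switching unilaterally.
(Corn, Corn, Wheat): Farm 1 gets 8, best alternative 4; Farm 2 gets 9, best alternative 8; Farm 3 gets 6, best alternative 4. No profitable deviation — NE.
(Corn, Corn, Canola): Farm 2 can switch to Soy (6 → 7). Not NE.
(Corn, Soy, Wheat): Farm 1 can switch to Soy (6 → 9). Not NE.
(Corn, Soy, Canola): Farm 1 gets 9, best alternative 0; Farm 2 gets 7, best alternative 6; Farm 3 gets 4, best alternative 0. No profitable deviation — NE.
(Soy, Corn, Wheat): Farm 1 can switch to Corn (4 → 8). Not NE.
(Soy, Corn, Canola): Farm 1 can switch to Corn (4 → 5). Not NE.
(Soy, Soy, Wheat): Farm 1 gets 9, best alternative 6; Farm 2 gets 7, best alternative 0; Farm 3 gets 6, best alternative 0. No profitable deviation — NE.
(Soy, Soy, Canola): Farm 1 can switch to Corn (0 → 9). Not NE.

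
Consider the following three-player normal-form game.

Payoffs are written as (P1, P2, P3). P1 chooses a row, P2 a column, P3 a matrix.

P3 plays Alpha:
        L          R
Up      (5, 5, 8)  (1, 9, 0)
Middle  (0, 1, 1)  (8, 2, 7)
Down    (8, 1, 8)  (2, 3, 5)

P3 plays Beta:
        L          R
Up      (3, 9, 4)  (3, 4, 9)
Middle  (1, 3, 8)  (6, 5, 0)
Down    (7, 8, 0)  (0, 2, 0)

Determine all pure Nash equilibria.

Pure NE: (Middle, R, Alpha)

P1 against (L, Alpha): payoffs 5, 0, 8 → best response Down.
P1 against (L, Beta): payoffs 3, 1, 7 → best response Down.
P1 against (R, Alpha): payoffs 1, 8, 2 → best response Middle.
P1 against (R, Beta): payoffs 3, 6, 0 → best response Middle.
P2 against (Up, Alpha): payoffs 5, 9 → best response R.
P2 against (Up, Beta): payoffs 9, 4 → best response L.
P2 against (Middle, Alpha): payoffs 1, 2 → best response R.
P2 against (Middle, Beta): payoffs 3, 5 → best response R.
P2 against (Down, Alpha): payoffs 1, 3 → best response R.
P2 against (Down, Beta): payoffs 8, 2 → best response L.
P3 against (Up, L): payoffs 8, 4 → best response Alpha.
P3 against (Up, R): payoffs 0, 9 → best response Beta.
P3 against (Middle, L): payoffs 1, 8 → best response Beta.
P3 against (Middle, R): payoffs 7, 0 → best response Alpha.
P3 against (Down, L): payoffs 8, 0 → best response Alpha.
P3 against (Down, R): payoffs 5, 0 → best response Alpha.
Mutual best responses: (Middle, R, Alpha).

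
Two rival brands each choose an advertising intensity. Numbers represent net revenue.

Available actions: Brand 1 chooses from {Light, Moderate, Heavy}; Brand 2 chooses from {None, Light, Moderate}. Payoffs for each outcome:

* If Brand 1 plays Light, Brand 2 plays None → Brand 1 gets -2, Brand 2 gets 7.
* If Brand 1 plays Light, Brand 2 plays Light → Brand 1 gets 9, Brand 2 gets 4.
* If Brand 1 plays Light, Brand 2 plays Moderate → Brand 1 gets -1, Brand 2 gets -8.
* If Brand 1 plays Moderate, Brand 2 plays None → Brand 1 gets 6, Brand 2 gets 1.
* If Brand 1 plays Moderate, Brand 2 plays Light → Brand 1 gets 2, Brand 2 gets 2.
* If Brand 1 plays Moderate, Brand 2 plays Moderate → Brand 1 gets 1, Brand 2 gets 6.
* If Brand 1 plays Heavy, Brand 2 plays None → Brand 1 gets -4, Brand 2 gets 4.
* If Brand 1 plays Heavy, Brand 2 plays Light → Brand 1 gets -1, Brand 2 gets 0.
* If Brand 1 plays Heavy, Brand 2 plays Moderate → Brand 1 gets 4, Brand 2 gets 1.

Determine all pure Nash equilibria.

Brand 1 against None: payoffs -2, 6, -4 → best response Moderate.
Brand 1 against Light: payoffs 9, 2, -1 → best response Light.
Brand 1 against Moderate: payoffs -1, 1, 4 → best response Heavy.
Brand 2 against Light: payoffs 7, 4, -8 → best response None.
Brand 2 against Moderate: payoffs 1, 2, 6 → best response Moderate.
Brand 2 against Heavy: payoffs 4, 0, 1 → best response None.
No profile is a mutual best response for all players.

There is no pure-strategy Nash equilibrium.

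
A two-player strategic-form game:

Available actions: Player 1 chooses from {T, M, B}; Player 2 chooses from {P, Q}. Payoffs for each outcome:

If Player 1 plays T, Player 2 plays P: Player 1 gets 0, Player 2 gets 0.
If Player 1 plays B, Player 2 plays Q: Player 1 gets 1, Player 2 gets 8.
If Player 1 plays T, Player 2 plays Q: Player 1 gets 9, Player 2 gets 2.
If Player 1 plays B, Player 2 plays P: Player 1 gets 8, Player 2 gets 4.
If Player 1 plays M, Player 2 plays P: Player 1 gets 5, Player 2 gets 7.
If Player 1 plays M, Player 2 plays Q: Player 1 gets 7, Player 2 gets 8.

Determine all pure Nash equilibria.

For each strategy profile, look for a profitable unilateral deviation.
(T, P): Player 1 can switch to M (0 → 5). Not NE.
(T, Q): Player 1 gets 9, best alternative 7; Player 2 gets 2, best alternative 0. No profitable deviation — NE.
(M, P): Player 1 can switch to B (5 → 8). Not NE.
(M, Q): Player 1 can switch to T (7 → 9). Not NE.
(B, P): Player 2 can switch to Q (4 → 8). Not NE.
(B, Q): Player 1 can switch to T (1 → 9). Not NE.

(T, Q)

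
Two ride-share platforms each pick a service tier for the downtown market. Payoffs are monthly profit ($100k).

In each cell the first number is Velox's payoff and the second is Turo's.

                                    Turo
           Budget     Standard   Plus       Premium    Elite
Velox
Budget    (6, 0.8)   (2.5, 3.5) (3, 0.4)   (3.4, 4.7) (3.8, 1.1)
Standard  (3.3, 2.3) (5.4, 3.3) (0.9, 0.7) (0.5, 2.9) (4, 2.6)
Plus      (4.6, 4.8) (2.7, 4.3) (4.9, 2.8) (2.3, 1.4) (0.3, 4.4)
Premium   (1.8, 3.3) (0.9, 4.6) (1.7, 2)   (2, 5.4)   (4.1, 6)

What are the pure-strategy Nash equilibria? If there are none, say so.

Pure-strategy Nash equilibria: (Budget, Premium) and (Standard, Standard) and (Premium, Elite)

Mark each player's best response to every combination of opponents' strategies; a profile where every player is best-responding is a pure Nash equilibrium.
Velox against Budget: payoffs 6, 3.3, 4.6, 1.8 → best response Budget.
Velox against Standard: payoffs 2.5, 5.4, 2.7, 0.9 → best response Standard.
Velox against Plus: payoffs 3, 0.9, 4.9, 1.7 → best response Plus.
Velox against Premium: payoffs 3.4, 0.5, 2.3, 2 → best response Budget.
Velox against Elite: payoffs 3.8, 4, 0.3, 4.1 → best response Premium.
Turo against Budget: payoffs 0.8, 3.5, 0.4, 4.7, 1.1 → best response Premium.
Turo against Standard: payoffs 2.3, 3.3, 0.7, 2.9, 2.6 → best response Standard.
Turo against Plus: payoffs 4.8, 4.3, 2.8, 1.4, 4.4 → best response Budget.
Turo against Premium: payoffs 3.3, 4.6, 2, 5.4, 6 → best response Elite.
Mutual best responses: (Budget, Premium); (Standard, Standard); (Premium, Elite).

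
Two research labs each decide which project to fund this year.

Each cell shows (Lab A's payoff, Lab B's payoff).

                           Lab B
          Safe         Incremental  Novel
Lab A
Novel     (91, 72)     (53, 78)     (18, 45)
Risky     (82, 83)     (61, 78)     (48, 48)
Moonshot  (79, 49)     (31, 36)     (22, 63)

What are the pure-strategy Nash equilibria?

Mark each player's best response to every combination of opponents' strategies; a profile where every player is best-responding is a pure Nash equilibrium.
Lab A against Safe: payoffs 91, 82, 79 → best response Novel.
Lab A against Incremental: payoffs 53, 61, 31 → best response Risky.
Lab A against Novel: payoffs 18, 48, 22 → best response Risky.
Lab B against Novel: payoffs 72, 78, 45 → best response Incremental.
Lab B against Risky: payoffs 83, 78, 48 → best response Safe.
Lab B against Moonshot: payoffs 49, 36, 63 → best response Novel.
No profile is a mutual best response for all players.

none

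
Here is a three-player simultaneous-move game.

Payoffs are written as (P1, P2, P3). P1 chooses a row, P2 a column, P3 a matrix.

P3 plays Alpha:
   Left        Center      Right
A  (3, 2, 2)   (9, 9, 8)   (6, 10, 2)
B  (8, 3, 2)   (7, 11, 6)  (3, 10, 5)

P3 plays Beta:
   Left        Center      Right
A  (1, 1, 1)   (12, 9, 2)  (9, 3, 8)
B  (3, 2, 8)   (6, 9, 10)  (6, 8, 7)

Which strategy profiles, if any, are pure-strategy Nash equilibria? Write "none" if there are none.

There is no pure-strategy Nash equilibrium.

P1 against (Left, Alpha): payoffs 3, 8 → best response B.
P1 against (Left, Beta): payoffs 1, 3 → best response B.
P1 against (Center, Alpha): payoffs 9, 7 → best response A.
P1 against (Center, Beta): payoffs 12, 6 → best response A.
P1 against (Right, Alpha): payoffs 6, 3 → best response A.
P1 against (Right, Beta): payoffs 9, 6 → best response A.
P2 against (A, Alpha): payoffs 2, 9, 10 → best response Right.
P2 against (A, Beta): payoffs 1, 9, 3 → best response Center.
P2 against (B, Alpha): payoffs 3, 11, 10 → best response Center.
P2 against (B, Beta): payoffs 2, 9, 8 → best response Center.
P3 against (A, Left): payoffs 2, 1 → best response Alpha.
P3 against (A, Center): payoffs 8, 2 → best response Alpha.
P3 against (A, Right): payoffs 2, 8 → best response Beta.
P3 against (B, Left): payoffs 2, 8 → best response Beta.
P3 against (B, Center): payoffs 6, 10 → best response Beta.
P3 against (B, Right): payoffs 5, 7 → best response Beta.
No profile is a mutual best response for all players.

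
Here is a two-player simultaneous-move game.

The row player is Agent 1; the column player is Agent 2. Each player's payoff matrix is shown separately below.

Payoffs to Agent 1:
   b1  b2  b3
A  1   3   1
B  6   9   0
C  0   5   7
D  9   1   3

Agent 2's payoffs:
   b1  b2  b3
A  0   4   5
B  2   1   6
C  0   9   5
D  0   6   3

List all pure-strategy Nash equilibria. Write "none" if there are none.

For each strategy profile, look for a profitable unilateral deviation.
(A, b1): Agent 1 can switch to B (1 → 6). Not NE.
(A, b2): Agent 1 can switch to B (3 → 9). Not NE.
(A, b3): Agent 1 can switch to C (1 → 7). Not NE.
(B, b1): Agent 1 can switch to D (6 → 9). Not NE.
(B, b2): Agent 2 can switch to b1 (1 → 2). Not NE.
(B, b3): Agent 1 can switch to A (0 → 1). Not NE.
(C, b1): Agent 1 can switch to A (0 → 1). Not NE.
(C, b2): Agent 1 can switch to B (5 → 9). Not NE.
(The remaining 4 profiles each have a profitable deviation by the same check.)

There is no pure-strategy Nash equilibrium.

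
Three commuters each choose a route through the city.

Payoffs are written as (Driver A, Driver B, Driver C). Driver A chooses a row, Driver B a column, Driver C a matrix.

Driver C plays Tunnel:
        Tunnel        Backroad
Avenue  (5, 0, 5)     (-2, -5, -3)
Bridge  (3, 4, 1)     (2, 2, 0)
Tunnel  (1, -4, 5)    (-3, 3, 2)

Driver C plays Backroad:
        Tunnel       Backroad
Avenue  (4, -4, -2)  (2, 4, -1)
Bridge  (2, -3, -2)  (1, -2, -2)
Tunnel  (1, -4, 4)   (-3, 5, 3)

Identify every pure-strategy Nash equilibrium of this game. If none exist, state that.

(Avenue, Tunnel, Tunnel), (Avenue, Backroad, Backroad)

Check each profile: it is a Nash equilibrium iff no player can strictly gain by switching unilaterally.
(Avenue, Tunnel, Tunnel): Driver A gets 5, best alternative 3; Driver B gets 0, best alternative -5; Driver C gets 5, best alternative -2. No profitable deviation — NE.
(Avenue, Tunnel, Backroad): Driver B can switch to Backroad (-4 → 4). Not NE.
(Avenue, Backroad, Tunnel): Driver A can switch to Bridge (-2 → 2). Not NE.
(Avenue, Backroad, Backroad): Driver A gets 2, best alternative 1; Driver B gets 4, best alternative -4; Driver C gets -1, best alternative -3. No profitable deviation — NE.
(Bridge, Tunnel, Tunnel): Driver A can switch to Avenue (3 → 5). Not NE.
(Bridge, Tunnel, Backroad): Driver A can switch to Avenue (2 → 4). Not NE.
(Bridge, Backroad, Tunnel): Driver B can switch to Tunnel (2 → 4). Not NE.
(Bridge, Backroad, Backroad): Driver A can switch to Avenue (1 → 2). Not NE.
(The remaining 4 profiles each have a profitable deviation by the same check.)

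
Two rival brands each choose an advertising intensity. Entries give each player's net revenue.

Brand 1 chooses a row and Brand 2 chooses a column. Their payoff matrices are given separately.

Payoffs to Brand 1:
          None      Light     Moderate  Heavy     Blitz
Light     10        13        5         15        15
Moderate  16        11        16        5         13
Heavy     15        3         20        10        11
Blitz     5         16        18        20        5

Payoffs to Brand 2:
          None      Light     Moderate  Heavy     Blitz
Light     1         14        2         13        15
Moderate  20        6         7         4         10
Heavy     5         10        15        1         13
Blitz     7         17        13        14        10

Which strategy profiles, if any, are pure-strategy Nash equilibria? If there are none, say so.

(Light, Blitz); (Moderate, None); (Heavy, Moderate); (Blitz, Light)

Brand 1 against None: payoffs 10, 16, 15, 5 → best response Moderate.
Brand 1 against Light: payoffs 13, 11, 3, 16 → best response Blitz.
Brand 1 against Moderate: payoffs 5, 16, 20, 18 → best response Heavy.
Brand 1 against Heavy: payoffs 15, 5, 10, 20 → best response Blitz.
Brand 1 against Blitz: payoffs 15, 13, 11, 5 → best response Light.
Brand 2 against Light: payoffs 1, 14, 2, 13, 15 → best response Blitz.
Brand 2 against Moderate: payoffs 20, 6, 7, 4, 10 → best response None.
Brand 2 against Heavy: payoffs 5, 10, 15, 1, 13 → best response Moderate.
Brand 2 against Blitz: payoffs 7, 17, 13, 14, 10 → best response Light.
Mutual best responses: (Light, Blitz); (Moderate, None); (Heavy, Moderate); (Blitz, Light).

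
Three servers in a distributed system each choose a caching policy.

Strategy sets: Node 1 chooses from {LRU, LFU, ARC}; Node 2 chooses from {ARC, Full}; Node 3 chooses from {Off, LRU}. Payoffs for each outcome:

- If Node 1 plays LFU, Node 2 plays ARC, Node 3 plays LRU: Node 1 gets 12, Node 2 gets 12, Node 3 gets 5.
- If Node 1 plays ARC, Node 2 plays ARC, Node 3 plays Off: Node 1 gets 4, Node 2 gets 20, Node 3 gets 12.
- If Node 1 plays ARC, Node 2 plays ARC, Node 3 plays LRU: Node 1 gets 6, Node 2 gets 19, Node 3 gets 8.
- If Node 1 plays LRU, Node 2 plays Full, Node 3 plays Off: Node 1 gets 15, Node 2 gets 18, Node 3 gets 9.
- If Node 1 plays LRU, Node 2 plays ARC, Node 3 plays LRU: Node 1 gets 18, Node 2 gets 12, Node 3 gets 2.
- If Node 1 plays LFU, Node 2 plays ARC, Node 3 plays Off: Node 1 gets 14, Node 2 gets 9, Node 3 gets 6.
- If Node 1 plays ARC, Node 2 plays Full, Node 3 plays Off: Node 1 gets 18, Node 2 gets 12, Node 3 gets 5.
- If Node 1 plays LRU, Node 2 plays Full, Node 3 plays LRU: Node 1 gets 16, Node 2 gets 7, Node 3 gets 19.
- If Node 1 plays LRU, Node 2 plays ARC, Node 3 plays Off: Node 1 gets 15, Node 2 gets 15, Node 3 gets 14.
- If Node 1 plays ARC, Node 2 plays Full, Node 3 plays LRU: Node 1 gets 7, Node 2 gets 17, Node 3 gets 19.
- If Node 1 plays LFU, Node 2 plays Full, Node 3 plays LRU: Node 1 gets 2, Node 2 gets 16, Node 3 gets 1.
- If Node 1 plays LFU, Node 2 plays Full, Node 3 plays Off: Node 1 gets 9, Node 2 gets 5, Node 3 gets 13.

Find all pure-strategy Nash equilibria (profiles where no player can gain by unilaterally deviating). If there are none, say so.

Node 1 against (ARC, Off): payoffs 15, 14, 4 → best response LRU.
Node 1 against (ARC, LRU): payoffs 18, 12, 6 → best response LRU.
Node 1 against (Full, Off): payoffs 15, 9, 18 → best response ARC.
Node 1 against (Full, LRU): payoffs 16, 2, 7 → best response LRU.
Node 2 against (LRU, Off): payoffs 15, 18 → best response Full.
Node 2 against (LRU, LRU): payoffs 12, 7 → best response ARC.
Node 2 against (LFU, Off): payoffs 9, 5 → best response ARC.
Node 2 against (LFU, LRU): payoffs 12, 16 → best response Full.
Node 2 against (ARC, Off): payoffs 20, 12 → best response ARC.
Node 2 against (ARC, LRU): payoffs 19, 17 → best response ARC.
Node 3 against (LRU, ARC): payoffs 14, 2 → best response Off.
Node 3 against (LRU, Full): payoffs 9, 19 → best response LRU.
Node 3 against (LFU, ARC): payoffs 6, 5 → best response Off.
Node 3 against (LFU, Full): payoffs 13, 1 → best response Off.
Node 3 against (ARC, ARC): payoffs 12, 8 → best response Off.
Node 3 against (ARC, Full): payoffs 5, 19 → best response LRU.
No profile is a mutual best response for all players.

There is no pure-strategy Nash equilibrium.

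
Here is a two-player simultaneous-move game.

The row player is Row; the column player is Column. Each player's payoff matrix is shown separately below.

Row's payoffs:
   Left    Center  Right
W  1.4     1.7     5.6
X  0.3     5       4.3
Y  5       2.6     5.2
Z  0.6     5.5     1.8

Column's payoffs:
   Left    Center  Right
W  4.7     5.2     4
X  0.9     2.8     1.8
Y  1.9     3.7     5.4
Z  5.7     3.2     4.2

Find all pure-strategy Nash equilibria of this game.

Mark each player's best response to every combination of opponents' strategies; a profile where every player is best-responding is a pure Nash equilibrium.
Row against Left: payoffs 1.4, 0.3, 5, 0.6 → best response Y.
Row against Center: payoffs 1.7, 5, 2.6, 5.5 → best response Z.
Row against Right: payoffs 5.6, 4.3, 5.2, 1.8 → best response W.
Column against W: payoffs 4.7, 5.2, 4 → best response Center.
Column against X: payoffs 0.9, 2.8, 1.8 → best response Center.
Column against Y: payoffs 1.9, 3.7, 5.4 → best response Right.
Column against Z: payoffs 5.7, 3.2, 4.2 → best response Left.
No profile is a mutual best response for all players.

No pure-strategy Nash equilibrium.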